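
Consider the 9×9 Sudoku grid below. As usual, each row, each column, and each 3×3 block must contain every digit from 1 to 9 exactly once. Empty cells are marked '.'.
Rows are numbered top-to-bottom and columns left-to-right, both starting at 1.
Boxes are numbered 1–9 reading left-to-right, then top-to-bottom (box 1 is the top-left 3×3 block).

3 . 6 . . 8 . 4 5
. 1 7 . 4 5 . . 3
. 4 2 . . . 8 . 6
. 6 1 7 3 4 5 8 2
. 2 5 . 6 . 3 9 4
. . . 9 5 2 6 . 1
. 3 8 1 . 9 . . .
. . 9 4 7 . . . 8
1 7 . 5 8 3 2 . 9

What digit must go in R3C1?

5

Cell R3C1 itself could take any of {5, 9} by direct elimination.
Consider where 5 can go in row 3.
R3C4 is out (column 4 already has a 5).
R3C5 is out (column 5 already has a 5).
R3C6 is out (column 6 already has a 5).
R3C8 is out (box 3 already has a 5).
So the only cell in row 3 that can hold 5 is R3C1.
Therefore R3C1 = 5.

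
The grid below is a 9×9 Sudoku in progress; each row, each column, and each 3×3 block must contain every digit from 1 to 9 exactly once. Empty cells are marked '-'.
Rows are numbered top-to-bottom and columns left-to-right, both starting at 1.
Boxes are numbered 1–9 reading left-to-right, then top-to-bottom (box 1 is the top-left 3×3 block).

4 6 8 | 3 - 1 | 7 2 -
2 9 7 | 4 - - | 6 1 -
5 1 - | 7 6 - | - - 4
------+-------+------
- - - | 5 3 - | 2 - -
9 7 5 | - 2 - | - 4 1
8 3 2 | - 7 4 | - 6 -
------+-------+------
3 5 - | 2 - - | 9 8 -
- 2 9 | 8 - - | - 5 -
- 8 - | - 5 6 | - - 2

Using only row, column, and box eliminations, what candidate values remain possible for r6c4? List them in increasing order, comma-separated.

1,9

Row 6 already contains {2, 3, 4, 6, 7, 8}.
Column 4 already contains {2, 3, 4, 5, 7, 8}.
Its 3×3 block (box 5) already contains {2, 3, 4, 5, 7}.
Removing those from 1–9 leaves {1, 9} as the candidates for r6c4.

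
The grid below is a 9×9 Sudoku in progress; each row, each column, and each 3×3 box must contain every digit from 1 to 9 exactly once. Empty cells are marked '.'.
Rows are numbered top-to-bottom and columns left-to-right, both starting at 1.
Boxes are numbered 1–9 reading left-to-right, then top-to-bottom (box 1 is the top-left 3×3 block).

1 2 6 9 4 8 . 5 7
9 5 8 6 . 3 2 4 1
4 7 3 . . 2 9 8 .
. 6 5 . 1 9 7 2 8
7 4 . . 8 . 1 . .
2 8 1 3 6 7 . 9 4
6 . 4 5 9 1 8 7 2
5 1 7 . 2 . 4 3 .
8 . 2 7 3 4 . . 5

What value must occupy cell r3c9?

6

Row 3 already contains {2, 3, 4, 7, 8, 9}.
Column 9 already contains {1, 2, 4, 5, 7, 8}.
Its 3×3 block (box 3) already contains {1, 2, 4, 5, 7, 8, 9}.
The only value from 1–9 not eliminated is 6, so r3c9 = 6.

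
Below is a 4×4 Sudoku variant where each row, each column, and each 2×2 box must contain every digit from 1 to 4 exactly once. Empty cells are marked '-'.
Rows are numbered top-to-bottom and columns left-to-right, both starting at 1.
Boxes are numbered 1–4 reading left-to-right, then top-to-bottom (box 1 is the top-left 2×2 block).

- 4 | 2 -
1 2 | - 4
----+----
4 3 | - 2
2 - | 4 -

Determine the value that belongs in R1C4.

Cell R1C4 itself could take any of {1, 3} by direct elimination.
Consider where 1 can go in row 1.
R1C1 is out (column 1 already has a 1).
So the only cell in row 1 that can hold 1 is R1C4.
Therefore R1C4 = 1.

1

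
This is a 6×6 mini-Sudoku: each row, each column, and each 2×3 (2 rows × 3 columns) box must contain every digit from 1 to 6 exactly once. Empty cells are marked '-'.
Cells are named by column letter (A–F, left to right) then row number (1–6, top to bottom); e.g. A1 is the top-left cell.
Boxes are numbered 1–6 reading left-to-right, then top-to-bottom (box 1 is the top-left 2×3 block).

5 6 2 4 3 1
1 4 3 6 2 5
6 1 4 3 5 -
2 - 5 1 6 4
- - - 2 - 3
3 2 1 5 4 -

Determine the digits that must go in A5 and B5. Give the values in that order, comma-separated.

4,5

For A5:
  Row 5 already contains {2, 3}.
  Column A already contains {1, 2, 3, 5, 6}.
  Its 2×3 block (box 5) already contains {1, 2, 3}.
  The only value from 1–6 not eliminated is 4, so A5 = 4.
For B5:
  Row 5 already contains {2, 3}.
  Column B already contains {1, 2, 4, 6}.
  Its 2×3 block (box 5) already contains {1, 2, 3}.
  The only value from 1–6 not eliminated is 5, so B5 = 5.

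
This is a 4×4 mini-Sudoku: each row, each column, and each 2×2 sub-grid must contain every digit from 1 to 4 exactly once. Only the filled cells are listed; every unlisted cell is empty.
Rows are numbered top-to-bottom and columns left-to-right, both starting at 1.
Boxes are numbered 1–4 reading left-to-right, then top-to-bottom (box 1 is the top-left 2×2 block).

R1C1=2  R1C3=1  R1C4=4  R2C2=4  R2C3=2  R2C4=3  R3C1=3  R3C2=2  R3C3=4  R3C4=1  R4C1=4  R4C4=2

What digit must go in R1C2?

Row 1 already contains {1, 2, 4}.
Column 2 already contains {2, 4}.
Its 2×2 block (box 1) already contains {2, 4}.
The only value from 1–4 not eliminated is 3, so R1C2 = 3.

3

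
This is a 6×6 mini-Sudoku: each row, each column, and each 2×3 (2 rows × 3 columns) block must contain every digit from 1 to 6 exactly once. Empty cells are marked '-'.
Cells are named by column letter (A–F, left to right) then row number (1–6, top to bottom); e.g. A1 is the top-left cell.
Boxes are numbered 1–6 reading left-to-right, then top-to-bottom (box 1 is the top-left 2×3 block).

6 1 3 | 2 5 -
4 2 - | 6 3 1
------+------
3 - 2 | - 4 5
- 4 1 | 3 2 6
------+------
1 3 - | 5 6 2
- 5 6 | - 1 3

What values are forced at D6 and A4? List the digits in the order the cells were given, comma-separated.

For D6:
  Row 6 already contains {1, 3, 5, 6}.
  Column D already contains {2, 3, 5, 6}.
  Its 2×3 block (box 6) already contains {1, 2, 3, 5, 6}.
  The only value from 1–6 not eliminated is 4, so D6 = 4.
For A4:
  Row 4 already contains {1, 2, 3, 4, 6}.
  Column A already contains {1, 3, 4, 6}.
  Its 2×3 block (box 3) already contains {1, 2, 3, 4}.
  The only value from 1–6 not eliminated is 5, so A4 = 5.

4,5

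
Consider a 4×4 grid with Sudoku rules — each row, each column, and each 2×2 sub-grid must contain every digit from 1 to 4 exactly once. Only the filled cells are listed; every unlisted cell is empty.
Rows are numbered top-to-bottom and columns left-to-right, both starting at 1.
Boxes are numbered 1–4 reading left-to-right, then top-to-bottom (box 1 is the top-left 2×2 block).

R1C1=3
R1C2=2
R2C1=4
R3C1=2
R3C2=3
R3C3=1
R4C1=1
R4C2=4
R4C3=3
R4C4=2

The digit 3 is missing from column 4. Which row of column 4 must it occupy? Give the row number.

Consider where 3 can go in column 4.
R1C4 is out (row 1 already has a 3).
R3C4 is out (row 3 already has a 3).
So the only cell in column 4 that can hold 3 is R2C4.
That is row 2.

2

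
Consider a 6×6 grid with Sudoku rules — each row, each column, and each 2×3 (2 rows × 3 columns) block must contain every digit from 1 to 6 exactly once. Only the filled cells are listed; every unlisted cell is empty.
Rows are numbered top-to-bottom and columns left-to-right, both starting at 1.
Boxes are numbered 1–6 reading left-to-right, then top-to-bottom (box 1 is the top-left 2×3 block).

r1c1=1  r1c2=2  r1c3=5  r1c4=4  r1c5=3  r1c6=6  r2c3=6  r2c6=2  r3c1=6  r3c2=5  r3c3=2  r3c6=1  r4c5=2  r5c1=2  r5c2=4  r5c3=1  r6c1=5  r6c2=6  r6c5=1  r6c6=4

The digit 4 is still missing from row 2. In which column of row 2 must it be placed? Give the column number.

Consider where 4 can go in row 2.
r2c2 is out (column 2 already has a 4).
r2c4 is out (column 4 already has a 4).
r2c5 is out (box 2 already has a 4).
So the only cell in row 2 that can hold 4 is r2c1.
That is column 1.

1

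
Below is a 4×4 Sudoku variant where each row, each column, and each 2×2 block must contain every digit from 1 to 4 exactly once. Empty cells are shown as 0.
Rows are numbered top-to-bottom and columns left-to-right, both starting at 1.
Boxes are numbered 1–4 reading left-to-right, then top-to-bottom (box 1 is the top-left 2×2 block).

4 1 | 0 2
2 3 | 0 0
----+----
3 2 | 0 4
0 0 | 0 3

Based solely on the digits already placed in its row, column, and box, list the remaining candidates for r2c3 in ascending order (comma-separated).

1,4

Row 2 already contains {2, 3}.
Column 3 already contains {}.
Its 2×2 block (box 2) already contains {2}.
Removing those from 1–4 leaves {1, 4} as the candidates for r2c3.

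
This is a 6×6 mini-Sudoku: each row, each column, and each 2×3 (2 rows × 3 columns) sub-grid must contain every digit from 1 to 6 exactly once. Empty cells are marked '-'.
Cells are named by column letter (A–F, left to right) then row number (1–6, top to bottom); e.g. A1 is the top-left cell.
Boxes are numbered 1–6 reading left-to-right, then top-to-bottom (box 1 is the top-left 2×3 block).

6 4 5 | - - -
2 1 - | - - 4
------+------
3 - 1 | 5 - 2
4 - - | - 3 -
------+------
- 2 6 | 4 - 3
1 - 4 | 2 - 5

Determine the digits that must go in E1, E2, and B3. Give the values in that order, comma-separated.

2,5,6

For E1:
  Consider where 2 can go in box 2.
  D1 is out (column D already has a 2).
  F1 is out (column F already has a 2).
  D2 is out (row 2 already has a 2).
  E2 is out (row 2 already has a 2).
  So the only cell in box 2 that can hold 2 is E1.
  So E1 = 2.
For E2:
  Consider where 5 can go in column E.
  E1 is out (row 1 already has a 5).
  E3 is out (row 3 already has a 5).
  E5 is out (box 6 already has a 5).
  E6 is out (row 6 already has a 5).
  So the only cell in column E that can hold 5 is E2.
  So E2 = 5.
For B3:
  Row 3 already contains {1, 2, 3, 5}.
  Column B already contains {1, 2, 4}.
  Its 2×3 block (box 3) already contains {1, 3, 4}.
  The only value from 1–6 not eliminated is 6, so B3 = 6.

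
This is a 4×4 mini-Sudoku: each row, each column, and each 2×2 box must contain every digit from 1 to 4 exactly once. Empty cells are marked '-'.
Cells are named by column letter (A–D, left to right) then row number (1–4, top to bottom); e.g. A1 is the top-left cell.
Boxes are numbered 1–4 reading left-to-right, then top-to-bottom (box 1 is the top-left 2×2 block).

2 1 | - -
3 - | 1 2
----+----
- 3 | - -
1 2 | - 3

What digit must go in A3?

Row 3 already contains {3}.
Column A already contains {1, 2, 3}.
Its 2×2 block (box 3) already contains {1, 2, 3}.
The only value from 1–4 not eliminated is 4, so A3 = 4.

4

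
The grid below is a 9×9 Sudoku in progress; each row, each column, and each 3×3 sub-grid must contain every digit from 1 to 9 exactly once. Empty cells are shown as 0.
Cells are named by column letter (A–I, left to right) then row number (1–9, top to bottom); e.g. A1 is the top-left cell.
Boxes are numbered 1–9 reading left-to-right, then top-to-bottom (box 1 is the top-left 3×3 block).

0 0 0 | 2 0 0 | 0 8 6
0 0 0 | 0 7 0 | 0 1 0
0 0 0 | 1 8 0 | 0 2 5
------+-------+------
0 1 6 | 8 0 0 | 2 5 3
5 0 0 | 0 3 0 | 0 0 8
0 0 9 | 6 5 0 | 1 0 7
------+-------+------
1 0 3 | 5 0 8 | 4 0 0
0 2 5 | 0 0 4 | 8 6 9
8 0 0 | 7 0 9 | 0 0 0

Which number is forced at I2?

4

Row 2 already contains {1, 7}.
Column I already contains {3, 5, 6, 7, 8, 9}.
Its 3×3 block (box 3) already contains {1, 2, 5, 6, 8}.
The only value from 1–9 not eliminated is 4, so I2 = 4.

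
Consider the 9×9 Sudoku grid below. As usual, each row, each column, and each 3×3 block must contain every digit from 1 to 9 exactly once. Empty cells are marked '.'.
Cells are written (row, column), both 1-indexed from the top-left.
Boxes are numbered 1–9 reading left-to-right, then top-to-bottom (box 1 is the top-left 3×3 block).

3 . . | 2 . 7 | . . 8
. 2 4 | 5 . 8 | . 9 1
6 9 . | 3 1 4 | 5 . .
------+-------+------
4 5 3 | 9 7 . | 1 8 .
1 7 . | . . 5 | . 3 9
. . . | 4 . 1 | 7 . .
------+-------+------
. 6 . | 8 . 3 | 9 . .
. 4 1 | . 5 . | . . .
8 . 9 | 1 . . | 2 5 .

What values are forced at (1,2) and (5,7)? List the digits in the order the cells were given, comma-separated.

1,4

For (1,2):
  Row 1 already contains {2, 3, 7, 8}.
  Column 2 already contains {2, 4, 5, 6, 7, 9}.
  Its 3×3 block (box 1) already contains {2, 3, 4, 6, 9}.
  The only value from 1–9 not eliminated is 1, so (1,2) = 1.
For (5,7):
  Consider where 4 can go in row 5.
  (5,3) is out (column 3 already has a 4).
  (5,4) is out (column 4 already has a 4).
  (5,5) is out (box 5 already has a 4).
  So the only cell in row 5 that can hold 4 is (5,7).
  So (5,7) = 4.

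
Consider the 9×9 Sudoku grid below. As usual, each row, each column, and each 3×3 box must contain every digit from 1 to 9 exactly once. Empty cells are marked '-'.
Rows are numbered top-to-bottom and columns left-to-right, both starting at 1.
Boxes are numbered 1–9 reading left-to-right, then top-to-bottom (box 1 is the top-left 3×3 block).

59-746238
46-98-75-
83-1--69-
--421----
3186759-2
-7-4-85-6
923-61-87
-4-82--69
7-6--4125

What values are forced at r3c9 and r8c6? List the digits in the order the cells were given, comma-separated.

4,7

For r3c9:
  Row 3 already contains {1, 3, 6, 8, 9}.
  Column 9 already contains {2, 5, 6, 7, 8, 9}.
  Its 3×3 block (box 3) already contains {2, 3, 5, 6, 7, 8, 9}.
  The only value from 1–9 not eliminated is 4, so r3c9 = 4.
For r8c6:
  Consider where 7 can go in column 6.
  r2c6 is out (row 2 already has a 7).
  r3c6 is out (box 2 already has a 7).
  r4c6 is out (box 5 already has a 7).
  So the only cell in column 6 that can hold 7 is r8c6.
  So r8c6 = 7.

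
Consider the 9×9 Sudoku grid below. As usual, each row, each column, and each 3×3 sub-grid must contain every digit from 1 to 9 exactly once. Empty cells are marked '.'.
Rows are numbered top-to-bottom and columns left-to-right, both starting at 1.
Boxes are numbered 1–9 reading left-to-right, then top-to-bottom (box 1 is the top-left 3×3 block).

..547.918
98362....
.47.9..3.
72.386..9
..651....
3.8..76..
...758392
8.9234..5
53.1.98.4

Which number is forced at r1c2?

Row 1 already contains {1, 4, 5, 7, 8, 9}.
Column 2 already contains {2, 3, 4, 8}.
Its 3×3 block (box 1) already contains {3, 4, 5, 7, 8, 9}.
The only value from 1–9 not eliminated is 6, so r1c2 = 6.

6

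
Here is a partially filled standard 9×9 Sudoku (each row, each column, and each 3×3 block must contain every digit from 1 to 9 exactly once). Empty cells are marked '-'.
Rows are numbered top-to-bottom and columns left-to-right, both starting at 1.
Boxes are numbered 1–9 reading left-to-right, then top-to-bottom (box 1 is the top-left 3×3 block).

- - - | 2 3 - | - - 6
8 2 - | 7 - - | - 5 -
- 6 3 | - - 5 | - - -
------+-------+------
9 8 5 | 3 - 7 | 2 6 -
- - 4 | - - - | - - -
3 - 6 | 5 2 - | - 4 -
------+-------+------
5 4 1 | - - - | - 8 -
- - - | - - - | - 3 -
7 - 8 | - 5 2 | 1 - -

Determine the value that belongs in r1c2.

Cell r1c2 itself could take any of {1, 5, 7, 9} by direct elimination.
Consider where 5 can go in column 2.
r5c2 is out (box 4 already has a 5).
r6c2 is out (row 6 already has a 5).
r8c2 is out (box 7 already has a 5).
r9c2 is out (row 9 already has a 5).
So the only cell in column 2 that can hold 5 is r1c2.
Therefore r1c2 = 5.

5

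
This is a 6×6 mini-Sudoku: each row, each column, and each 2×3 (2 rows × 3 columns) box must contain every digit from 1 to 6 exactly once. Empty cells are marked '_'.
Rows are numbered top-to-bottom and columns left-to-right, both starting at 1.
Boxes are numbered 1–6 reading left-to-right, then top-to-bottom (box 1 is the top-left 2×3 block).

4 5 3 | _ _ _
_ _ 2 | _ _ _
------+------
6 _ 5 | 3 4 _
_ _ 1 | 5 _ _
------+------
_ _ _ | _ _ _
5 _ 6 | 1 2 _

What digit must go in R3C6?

Cell R3C6 itself could take any of {1, 2} by direct elimination.
Consider where 1 can go in box 4.
R4C5 is out (row 4 already has a 1).
R4C6 is out (row 4 already has a 1).
So the only cell in box 4 that can hold 1 is R3C6.
Therefore R3C6 = 1.

1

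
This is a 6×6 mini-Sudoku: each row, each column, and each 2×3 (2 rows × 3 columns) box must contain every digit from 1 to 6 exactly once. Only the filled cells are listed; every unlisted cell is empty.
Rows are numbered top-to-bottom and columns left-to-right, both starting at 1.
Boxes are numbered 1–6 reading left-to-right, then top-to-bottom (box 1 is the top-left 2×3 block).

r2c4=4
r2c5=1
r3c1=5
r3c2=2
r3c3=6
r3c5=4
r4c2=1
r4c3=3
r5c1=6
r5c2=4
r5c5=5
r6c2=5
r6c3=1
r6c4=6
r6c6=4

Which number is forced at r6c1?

3

Cell r6c1 itself could take any of {2, 3} by direct elimination.
Consider where 3 can go in box 5.
r5c3 is out (column 3 already has a 3).
So the only cell in box 5 that can hold 3 is r6c1.
Therefore r6c1 = 3.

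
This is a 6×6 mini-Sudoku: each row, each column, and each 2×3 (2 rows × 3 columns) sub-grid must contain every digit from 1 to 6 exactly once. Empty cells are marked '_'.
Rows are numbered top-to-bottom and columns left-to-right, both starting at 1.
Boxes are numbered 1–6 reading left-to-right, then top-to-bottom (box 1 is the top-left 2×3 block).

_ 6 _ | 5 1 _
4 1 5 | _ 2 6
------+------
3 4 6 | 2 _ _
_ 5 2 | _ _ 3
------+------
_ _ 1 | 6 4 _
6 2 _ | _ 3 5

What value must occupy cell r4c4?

4

Cell r4c4 itself could take any of {1, 4} by direct elimination.
Consider where 4 can go in column 4.
r2c4 is out (row 2 already has a 4).
r6c4 is out (box 6 already has a 4).
So the only cell in column 4 that can hold 4 is r4c4.
Therefore r4c4 = 4.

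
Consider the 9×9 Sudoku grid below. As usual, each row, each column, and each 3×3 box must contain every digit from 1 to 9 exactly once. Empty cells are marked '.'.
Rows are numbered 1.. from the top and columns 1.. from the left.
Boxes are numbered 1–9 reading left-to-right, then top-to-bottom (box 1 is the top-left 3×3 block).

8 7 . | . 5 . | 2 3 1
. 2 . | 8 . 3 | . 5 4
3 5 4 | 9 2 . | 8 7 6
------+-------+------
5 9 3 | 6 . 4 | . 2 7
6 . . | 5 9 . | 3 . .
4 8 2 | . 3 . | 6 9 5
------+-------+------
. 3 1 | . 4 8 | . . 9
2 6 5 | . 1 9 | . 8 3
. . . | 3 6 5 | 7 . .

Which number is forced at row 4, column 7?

1

Row 4 already contains {2, 3, 4, 5, 6, 7, 9}.
Column 7 already contains {2, 3, 6, 7, 8}.
Its 3×3 block (box 6) already contains {2, 3, 5, 6, 7, 9}.
The only value from 1–9 not eliminated is 1, so row 4, column 7 = 1.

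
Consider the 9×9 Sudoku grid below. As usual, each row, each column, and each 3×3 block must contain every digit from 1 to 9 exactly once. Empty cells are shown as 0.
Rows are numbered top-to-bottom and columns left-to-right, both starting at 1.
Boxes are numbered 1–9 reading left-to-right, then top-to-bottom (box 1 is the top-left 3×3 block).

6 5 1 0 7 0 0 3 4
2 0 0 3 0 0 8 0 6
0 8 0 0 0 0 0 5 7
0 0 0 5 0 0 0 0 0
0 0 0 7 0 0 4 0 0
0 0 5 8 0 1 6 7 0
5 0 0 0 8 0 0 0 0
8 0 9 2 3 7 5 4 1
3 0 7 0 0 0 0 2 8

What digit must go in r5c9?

Cell r5c9 itself could take any of {2, 3, 5, 9} by direct elimination.
Consider where 5 can go in row 5.
r5c1 is out (column 1 already has a 5). r5c2 is out (column 2 already has a 5). r5c3 is out (column 3 already has a 5). r5c5 is out (box 5 already has a 5). The remaining empty cells in row 5 are similarly blocked.
So the only cell in row 5 that can hold 5 is r5c9.
Therefore r5c9 = 5.

5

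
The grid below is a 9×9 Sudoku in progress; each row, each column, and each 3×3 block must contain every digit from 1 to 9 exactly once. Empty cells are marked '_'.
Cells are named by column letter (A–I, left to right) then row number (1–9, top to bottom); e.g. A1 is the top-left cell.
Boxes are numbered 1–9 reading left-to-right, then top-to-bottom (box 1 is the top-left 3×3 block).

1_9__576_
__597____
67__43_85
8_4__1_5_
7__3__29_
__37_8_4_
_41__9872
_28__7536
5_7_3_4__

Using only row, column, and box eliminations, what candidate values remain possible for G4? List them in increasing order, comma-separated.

3,6

Row 4 already contains {1, 4, 5, 8}.
Column G already contains {2, 4, 5, 7, 8}.
Its 3×3 block (box 6) already contains {2, 4, 5, 9}.
Removing those from 1–9 leaves {3, 6} as the candidates for G4.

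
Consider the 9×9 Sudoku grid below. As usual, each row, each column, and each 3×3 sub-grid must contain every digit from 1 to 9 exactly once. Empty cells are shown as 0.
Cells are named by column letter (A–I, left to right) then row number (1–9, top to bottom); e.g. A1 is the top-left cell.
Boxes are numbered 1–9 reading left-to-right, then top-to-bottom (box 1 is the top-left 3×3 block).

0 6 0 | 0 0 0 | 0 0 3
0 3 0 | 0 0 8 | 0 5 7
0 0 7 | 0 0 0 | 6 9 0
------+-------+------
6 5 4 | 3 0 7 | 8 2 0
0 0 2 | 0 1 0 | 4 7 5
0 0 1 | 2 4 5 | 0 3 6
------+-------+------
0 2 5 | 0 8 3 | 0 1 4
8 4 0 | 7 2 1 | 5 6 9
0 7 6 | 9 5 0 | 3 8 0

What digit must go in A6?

7

Cell A6 itself could take any of {7, 9} by direct elimination.
Consider where 7 can go in column A.
A1 is out (box 1 already has a 7). A2 is out (row 2 already has a 7). A3 is out (row 3 already has a 7). A5 is out (row 5 already has a 7). The remaining empty cells in column A are similarly blocked.
So the only cell in column A that can hold 7 is A6.
Therefore A6 = 7.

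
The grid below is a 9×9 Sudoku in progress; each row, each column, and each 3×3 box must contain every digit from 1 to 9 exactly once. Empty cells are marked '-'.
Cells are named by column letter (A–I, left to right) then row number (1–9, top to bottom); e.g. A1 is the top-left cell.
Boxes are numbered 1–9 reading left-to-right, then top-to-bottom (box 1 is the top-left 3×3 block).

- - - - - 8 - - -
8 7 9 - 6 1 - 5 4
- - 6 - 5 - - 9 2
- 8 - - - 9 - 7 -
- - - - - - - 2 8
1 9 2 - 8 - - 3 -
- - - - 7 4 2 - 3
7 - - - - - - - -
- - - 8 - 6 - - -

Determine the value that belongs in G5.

9

Cell G5 itself could take any of {1, 4, 5, 6, 9} by direct elimination.
Consider where 9 can go in box 6.
G4 is out (row 4 already has a 9).
I4 is out (row 4 already has a 9).
G6 is out (row 6 already has a 9).
I6 is out (row 6 already has a 9).
So the only cell in box 6 that can hold 9 is G5.
Therefore G5 = 9.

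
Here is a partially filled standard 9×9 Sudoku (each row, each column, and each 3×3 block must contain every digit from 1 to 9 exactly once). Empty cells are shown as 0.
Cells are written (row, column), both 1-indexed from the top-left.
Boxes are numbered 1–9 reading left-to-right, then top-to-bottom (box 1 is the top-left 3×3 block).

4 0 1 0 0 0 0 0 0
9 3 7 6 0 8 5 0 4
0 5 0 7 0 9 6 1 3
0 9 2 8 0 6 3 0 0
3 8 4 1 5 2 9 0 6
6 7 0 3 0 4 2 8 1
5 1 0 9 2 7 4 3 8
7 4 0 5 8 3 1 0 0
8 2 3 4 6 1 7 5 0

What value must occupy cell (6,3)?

Row 6 already contains {1, 2, 3, 4, 6, 7, 8}.
Column 3 already contains {1, 2, 3, 4, 7}.
Its 3×3 block (box 4) already contains {2, 3, 4, 6, 7, 8, 9}.
The only value from 1–9 not eliminated is 5, so (6,3) = 5.

5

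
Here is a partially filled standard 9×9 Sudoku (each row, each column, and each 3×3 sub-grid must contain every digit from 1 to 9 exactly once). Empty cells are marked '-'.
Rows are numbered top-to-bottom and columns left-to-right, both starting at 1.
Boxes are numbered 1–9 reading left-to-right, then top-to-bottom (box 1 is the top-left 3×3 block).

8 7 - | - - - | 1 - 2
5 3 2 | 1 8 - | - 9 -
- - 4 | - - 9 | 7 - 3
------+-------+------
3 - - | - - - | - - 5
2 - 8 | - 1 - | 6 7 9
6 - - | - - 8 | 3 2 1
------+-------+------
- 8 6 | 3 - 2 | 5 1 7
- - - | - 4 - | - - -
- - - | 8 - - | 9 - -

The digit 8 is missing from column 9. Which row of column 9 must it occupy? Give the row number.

Consider where 8 can go in column 9.
R2C9 is out (row 2 already has a 8).
R9C9 is out (row 9 already has a 8).
So the only cell in column 9 that can hold 8 is R8C9.
That is row 8.

8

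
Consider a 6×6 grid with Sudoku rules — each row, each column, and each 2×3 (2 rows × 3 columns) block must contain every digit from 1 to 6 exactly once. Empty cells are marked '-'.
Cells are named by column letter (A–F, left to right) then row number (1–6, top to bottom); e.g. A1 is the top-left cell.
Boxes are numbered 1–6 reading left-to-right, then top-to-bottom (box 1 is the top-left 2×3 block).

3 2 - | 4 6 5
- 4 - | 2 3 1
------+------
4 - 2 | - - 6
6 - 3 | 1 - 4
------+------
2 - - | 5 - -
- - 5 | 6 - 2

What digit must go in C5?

4

Cell C5 itself could take any of {1, 4, 6} by direct elimination.
Consider where 4 can go in box 5.
B5 is out (column B already has a 4).
A6 is out (column A already has a 4).
B6 is out (column B already has a 4).
So the only cell in box 5 that can hold 4 is C5.
Therefore C5 = 4.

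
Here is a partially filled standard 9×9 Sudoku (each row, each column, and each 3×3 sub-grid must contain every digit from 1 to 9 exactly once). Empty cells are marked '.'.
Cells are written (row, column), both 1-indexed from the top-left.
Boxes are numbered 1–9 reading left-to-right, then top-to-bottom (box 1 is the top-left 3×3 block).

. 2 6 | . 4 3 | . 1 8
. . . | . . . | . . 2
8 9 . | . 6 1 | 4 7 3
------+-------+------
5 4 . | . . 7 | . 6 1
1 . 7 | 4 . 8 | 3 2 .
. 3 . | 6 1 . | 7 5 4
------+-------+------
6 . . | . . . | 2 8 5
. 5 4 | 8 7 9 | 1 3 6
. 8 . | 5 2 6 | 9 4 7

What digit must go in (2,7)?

Cell (2,7) itself could take any of {5, 6} by direct elimination.
Consider where 6 can go in column 7.
(1,7) is out (row 1 already has a 6).
(4,7) is out (row 4 already has a 6).
So the only cell in column 7 that can hold 6 is (2,7).
Therefore (2,7) = 6.

6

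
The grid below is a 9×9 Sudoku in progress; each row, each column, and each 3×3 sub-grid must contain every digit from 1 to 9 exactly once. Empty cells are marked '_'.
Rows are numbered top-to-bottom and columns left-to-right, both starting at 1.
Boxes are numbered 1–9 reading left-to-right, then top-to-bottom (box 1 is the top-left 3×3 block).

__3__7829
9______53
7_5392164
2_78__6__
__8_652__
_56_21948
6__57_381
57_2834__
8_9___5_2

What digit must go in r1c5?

5

Cell r1c5 itself could take any of {1, 4, 5} by direct elimination.
Consider where 5 can go in row 1.
r1c1 is out (column 1 already has a 5).
r1c2 is out (column 2 already has a 5).
r1c4 is out (column 4 already has a 5).
So the only cell in row 1 that can hold 5 is r1c5.
Therefore r1c5 = 5.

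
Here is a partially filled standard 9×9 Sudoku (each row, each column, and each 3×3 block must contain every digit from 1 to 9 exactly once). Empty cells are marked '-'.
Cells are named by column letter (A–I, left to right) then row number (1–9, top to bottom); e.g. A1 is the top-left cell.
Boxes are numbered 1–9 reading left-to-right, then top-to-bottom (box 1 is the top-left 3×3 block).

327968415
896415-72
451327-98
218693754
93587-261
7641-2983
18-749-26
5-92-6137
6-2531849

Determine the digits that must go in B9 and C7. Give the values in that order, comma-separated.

7,3

For B9:
  Row 9 already contains {1, 2, 3, 4, 5, 6, 8, 9}.
  Column B already contains {1, 2, 3, 5, 6, 8, 9}.
  Its 3×3 block (box 7) already contains {1, 2, 5, 6, 8, 9}.
  The only value from 1–9 not eliminated is 7, so B9 = 7.
For C7:
  Row 7 already contains {1, 2, 4, 6, 7, 8, 9}.
  Column C already contains {1, 2, 4, 5, 6, 7, 8, 9}.
  Its 3×3 block (box 7) already contains {1, 2, 5, 6, 8, 9}.
  The only value from 1–9 not eliminated is 3, so C7 = 3.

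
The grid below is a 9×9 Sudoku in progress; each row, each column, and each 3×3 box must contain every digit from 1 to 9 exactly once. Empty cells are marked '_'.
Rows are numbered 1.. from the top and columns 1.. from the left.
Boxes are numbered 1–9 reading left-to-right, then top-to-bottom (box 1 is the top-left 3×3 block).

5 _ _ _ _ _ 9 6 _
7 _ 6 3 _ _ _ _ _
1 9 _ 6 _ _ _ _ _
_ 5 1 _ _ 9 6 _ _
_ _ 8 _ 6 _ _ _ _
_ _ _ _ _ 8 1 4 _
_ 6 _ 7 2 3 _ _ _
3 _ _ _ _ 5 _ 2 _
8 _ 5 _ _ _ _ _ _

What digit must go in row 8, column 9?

Cell row 8, column 9 itself could take any of {1, 4, 6, 7, 8, 9} by direct elimination.
Consider where 6 can go in row 8.
row 8, column 2 is out (column 2 already has a 6).
row 8, column 3 is out (column 3 already has a 6).
row 8, column 4 is out (column 4 already has a 6).
row 8, column 5 is out (column 5 already has a 6).
row 8, column 7 is out (column 7 already has a 6).
So the only cell in row 8 that can hold 6 is row 8, column 9.
Therefore row 8, column 9 = 6.

6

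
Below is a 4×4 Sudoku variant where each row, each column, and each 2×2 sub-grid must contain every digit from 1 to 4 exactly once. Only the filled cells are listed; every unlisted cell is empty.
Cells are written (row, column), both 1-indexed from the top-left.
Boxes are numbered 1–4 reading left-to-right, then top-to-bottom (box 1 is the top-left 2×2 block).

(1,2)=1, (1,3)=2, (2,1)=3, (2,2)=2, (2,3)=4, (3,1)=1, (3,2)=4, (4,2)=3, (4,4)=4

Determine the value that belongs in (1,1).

Row 1 already contains {1, 2}.
Column 1 already contains {1, 3}.
Its 2×2 block (box 1) already contains {1, 2, 3}.
The only value from 1–4 not eliminated is 4, so (1,1) = 4.

4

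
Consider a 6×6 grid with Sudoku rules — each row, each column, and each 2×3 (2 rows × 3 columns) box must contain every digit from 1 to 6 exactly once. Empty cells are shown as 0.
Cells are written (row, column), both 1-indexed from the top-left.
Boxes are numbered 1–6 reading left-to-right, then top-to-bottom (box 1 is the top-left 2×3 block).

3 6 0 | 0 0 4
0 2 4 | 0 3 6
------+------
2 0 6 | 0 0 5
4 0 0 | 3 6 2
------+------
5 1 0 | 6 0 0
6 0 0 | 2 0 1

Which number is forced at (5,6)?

3

Row 5 already contains {1, 5, 6}.
Column 6 already contains {1, 2, 4, 5, 6}.
Its 2×3 block (box 6) already contains {1, 2, 6}.
The only value from 1–6 not eliminated is 3, so (5,6) = 3.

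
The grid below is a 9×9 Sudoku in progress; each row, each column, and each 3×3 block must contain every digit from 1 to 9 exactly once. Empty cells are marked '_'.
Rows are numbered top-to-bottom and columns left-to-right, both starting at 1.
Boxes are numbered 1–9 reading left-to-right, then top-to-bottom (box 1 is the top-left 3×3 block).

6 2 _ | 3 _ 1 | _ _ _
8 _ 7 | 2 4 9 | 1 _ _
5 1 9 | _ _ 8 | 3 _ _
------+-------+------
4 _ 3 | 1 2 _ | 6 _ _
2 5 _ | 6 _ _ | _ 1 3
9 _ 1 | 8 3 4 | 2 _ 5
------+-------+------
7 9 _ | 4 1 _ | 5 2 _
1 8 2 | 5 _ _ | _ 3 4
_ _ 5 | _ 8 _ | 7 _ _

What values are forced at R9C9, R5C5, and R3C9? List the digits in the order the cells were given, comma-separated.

1,9,2

For R9C9:
  Consider where 1 can go in row 9.
  R9C1 is out (column 1 already has a 1).
  R9C2 is out (column 2 already has a 1).
  R9C4 is out (column 4 already has a 1).
  R9C6 is out (column 6 already has a 1).
  R9C8 is out (column 8 already has a 1).
  So the only cell in row 9 that can hold 1 is R9C9.
  So R9C9 = 1.
For R5C5:
  Consider where 9 can go in box 5.
  R4C6 is out (column 6 already has a 9).
  R5C6 is out (column 6 already has a 9).
  So the only cell in box 5 that can hold 9 is R5C5.
  So R5C5 = 9.
For R3C9:
  Consider where 2 can go in box 3.
  R1C7 is out (row 1 already has a 2). R1C8 is out (row 1 already has a 2). R1C9 is out (row 1 already has a 2). R2C8 is out (row 2 already has a 2). The remaining empty cells in box 3 are similarly blocked.
  So the only cell in box 3 that can hold 2 is R3C9.
  So R3C9 = 2.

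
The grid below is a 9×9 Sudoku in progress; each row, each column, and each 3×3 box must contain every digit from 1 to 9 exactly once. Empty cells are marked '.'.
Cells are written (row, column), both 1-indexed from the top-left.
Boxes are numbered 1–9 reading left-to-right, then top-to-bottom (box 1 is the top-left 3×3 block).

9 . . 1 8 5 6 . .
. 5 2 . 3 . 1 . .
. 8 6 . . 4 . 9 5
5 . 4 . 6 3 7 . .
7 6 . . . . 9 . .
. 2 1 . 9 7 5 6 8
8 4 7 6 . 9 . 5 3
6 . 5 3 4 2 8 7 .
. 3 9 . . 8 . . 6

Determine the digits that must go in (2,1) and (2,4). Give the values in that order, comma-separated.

For (2,1):
  Row 2 already contains {1, 2, 3, 5}.
  Column 1 already contains {5, 6, 7, 8, 9}.
  Its 3×3 block (box 1) already contains {2, 5, 6, 8, 9}.
  The only value from 1–9 not eliminated is 4, so (2,1) = 4.
For (2,4):
  Consider where 9 can go in row 2.
  (2,1) is out (column 1 already has a 9).
  (2,6) is out (column 6 already has a 9).
  (2,8) is out (column 8 already has a 9).
  (2,9) is out (box 3 already has a 9).
  So the only cell in row 2 that can hold 9 is (2,4).
  So (2,4) = 9.

4,9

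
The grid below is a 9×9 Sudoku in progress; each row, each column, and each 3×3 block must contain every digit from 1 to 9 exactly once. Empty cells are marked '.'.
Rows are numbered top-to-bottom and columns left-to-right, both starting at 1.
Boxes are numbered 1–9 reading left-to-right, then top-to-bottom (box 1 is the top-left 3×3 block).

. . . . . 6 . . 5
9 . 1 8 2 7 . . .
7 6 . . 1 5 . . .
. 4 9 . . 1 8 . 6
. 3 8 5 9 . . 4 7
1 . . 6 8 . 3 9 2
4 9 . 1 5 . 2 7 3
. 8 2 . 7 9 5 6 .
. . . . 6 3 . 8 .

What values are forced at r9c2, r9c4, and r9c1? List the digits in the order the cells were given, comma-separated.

1,2,5

For r9c2:
  Consider where 1 can go in box 7.
  r7c3 is out (row 7 already has a 1).
  r8c1 is out (column 1 already has a 1).
  r9c1 is out (column 1 already has a 1).
  r9c3 is out (column 3 already has a 1).
  So the only cell in box 7 that can hold 1 is r9c2.
  So r9c2 = 1.
For r9c4:
  Consider where 2 can go in box 8.
  r7c6 is out (row 7 already has a 2).
  r8c4 is out (row 8 already has a 2).
  So the only cell in box 8 that can hold 2 is r9c4.
  So r9c4 = 2.
For r9c1:
  Row 9 already contains {3, 6, 8}.
  Column 1 already contains {1, 4, 7, 9}.
  Its 3×3 block (box 7) already contains {2, 4, 8, 9}.
  The only value from 1–9 not eliminated is 5, so r9c1 = 5.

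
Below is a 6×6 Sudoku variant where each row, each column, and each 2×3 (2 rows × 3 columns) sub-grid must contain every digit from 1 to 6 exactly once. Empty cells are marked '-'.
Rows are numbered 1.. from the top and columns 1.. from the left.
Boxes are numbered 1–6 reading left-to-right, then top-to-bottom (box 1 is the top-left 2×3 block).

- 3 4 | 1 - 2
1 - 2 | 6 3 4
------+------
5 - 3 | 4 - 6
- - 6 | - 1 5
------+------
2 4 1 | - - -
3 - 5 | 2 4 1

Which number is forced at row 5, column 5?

Cell row 5, column 5 itself could take any of {5, 6} by direct elimination.
Consider where 6 can go in box 6.
row 5, column 4 is out (column 4 already has a 6).
row 5, column 6 is out (column 6 already has a 6).
So the only cell in box 6 that can hold 6 is row 5, column 5.
Therefore row 5, column 5 = 6.

6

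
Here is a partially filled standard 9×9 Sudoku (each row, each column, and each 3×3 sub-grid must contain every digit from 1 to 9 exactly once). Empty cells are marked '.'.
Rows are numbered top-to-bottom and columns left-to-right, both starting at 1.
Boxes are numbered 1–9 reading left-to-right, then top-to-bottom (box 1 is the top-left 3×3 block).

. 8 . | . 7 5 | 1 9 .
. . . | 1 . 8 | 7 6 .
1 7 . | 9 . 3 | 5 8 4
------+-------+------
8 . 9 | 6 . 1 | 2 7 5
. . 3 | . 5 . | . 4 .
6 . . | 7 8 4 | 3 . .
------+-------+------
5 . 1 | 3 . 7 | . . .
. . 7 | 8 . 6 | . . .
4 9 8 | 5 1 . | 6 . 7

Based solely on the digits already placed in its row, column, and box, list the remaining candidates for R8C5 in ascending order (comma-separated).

Row 8 already contains {6, 7, 8}.
Column 5 already contains {1, 5, 7, 8}.
Its 3×3 block (box 8) already contains {1, 3, 5, 6, 7, 8}.
Removing those from 1–9 leaves {2, 4, 9} as the candidates for R8C5.

2,4,9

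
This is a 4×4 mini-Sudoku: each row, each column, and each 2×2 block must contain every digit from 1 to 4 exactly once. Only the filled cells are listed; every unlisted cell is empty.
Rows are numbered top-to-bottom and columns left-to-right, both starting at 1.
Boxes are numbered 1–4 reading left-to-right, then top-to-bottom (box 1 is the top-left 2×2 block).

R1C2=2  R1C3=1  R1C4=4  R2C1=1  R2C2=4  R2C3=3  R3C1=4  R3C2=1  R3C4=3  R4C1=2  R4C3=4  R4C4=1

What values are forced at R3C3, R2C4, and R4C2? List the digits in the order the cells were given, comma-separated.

For R3C3:
  Row 3 already contains {1, 3, 4}.
  Column 3 already contains {1, 3, 4}.
  Its 2×2 block (box 4) already contains {1, 3, 4}.
  The only value from 1–4 not eliminated is 2, so R3C3 = 2.
For R2C4:
  Row 2 already contains {1, 3, 4}.
  Column 4 already contains {1, 3, 4}.
  Its 2×2 block (box 2) already contains {1, 3, 4}.
  The only value from 1–4 not eliminated is 2, so R2C4 = 2.
For R4C2:
  Row 4 already contains {1, 2, 4}.
  Column 2 already contains {1, 2, 4}.
  Its 2×2 block (box 3) already contains {1, 2, 4}.
  The only value from 1–4 not eliminated is 3, so R4C2 = 3.

2,2,3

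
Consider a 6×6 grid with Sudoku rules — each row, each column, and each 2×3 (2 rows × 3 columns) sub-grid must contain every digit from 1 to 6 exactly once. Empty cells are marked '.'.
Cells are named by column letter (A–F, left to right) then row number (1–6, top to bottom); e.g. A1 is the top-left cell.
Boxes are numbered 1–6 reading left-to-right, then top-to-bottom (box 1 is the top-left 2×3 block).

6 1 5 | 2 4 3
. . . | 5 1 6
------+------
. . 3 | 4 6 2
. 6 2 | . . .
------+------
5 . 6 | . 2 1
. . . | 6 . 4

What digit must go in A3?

Row 3 already contains {2, 3, 4, 6}.
Column A already contains {5, 6}.
Its 2×3 block (box 3) already contains {2, 3, 6}.
The only value from 1–6 not eliminated is 1, so A3 = 1.

1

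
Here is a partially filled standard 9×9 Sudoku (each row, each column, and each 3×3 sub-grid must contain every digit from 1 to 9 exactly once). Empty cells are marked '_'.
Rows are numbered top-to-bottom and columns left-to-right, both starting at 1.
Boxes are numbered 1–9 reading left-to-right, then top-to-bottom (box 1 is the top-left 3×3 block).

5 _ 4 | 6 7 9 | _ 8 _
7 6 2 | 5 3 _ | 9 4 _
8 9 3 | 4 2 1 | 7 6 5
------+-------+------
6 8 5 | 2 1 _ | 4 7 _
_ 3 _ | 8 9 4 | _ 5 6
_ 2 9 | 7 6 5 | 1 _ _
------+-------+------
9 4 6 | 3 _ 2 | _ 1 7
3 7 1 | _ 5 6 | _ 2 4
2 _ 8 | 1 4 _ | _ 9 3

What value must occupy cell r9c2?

Row 9 already contains {1, 2, 3, 4, 8, 9}.
Column 2 already contains {2, 3, 4, 6, 7, 8, 9}.
Its 3×3 block (box 7) already contains {1, 2, 3, 4, 6, 7, 8, 9}.
The only value from 1–9 not eliminated is 5, so r9c2 = 5.

5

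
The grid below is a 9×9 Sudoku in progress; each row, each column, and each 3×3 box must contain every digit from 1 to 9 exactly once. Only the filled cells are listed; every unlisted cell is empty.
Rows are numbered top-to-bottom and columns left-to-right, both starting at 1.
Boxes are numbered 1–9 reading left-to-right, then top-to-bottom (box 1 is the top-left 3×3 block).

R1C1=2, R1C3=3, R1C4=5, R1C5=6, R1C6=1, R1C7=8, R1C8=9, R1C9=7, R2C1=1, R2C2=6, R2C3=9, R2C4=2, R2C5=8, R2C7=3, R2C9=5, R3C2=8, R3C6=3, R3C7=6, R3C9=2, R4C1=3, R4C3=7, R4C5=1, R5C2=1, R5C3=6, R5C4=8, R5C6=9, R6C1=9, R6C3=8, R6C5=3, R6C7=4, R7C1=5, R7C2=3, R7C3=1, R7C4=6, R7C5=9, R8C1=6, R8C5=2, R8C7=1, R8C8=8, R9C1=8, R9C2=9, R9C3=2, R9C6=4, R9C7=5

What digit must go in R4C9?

Cell R4C9 itself could take any of {6, 8, 9} by direct elimination.
Consider where 8 can go in box 6.
R4C7 is out (column 7 already has a 8). R4C8 is out (column 8 already has a 8). R5C7 is out (row 5 already has a 8). R5C8 is out (row 5 already has a 8). The remaining empty cells in box 6 are similarly blocked.
So the only cell in box 6 that can hold 8 is R4C9.
Therefore R4C9 = 8.

8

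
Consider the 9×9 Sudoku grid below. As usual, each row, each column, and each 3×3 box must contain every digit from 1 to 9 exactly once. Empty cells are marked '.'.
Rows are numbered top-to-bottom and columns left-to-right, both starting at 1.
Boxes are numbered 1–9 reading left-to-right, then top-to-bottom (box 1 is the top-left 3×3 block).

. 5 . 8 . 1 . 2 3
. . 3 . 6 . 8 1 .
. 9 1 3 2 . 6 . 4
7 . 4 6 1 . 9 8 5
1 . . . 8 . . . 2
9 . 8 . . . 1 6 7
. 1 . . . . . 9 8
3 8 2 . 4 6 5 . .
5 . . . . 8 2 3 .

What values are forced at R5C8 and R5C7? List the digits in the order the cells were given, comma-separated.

4,3

For R5C8:
  Row 5 already contains {1, 2, 8}.
  Column 8 already contains {1, 2, 3, 6, 8, 9}.
  Its 3×3 block (box 6) already contains {1, 2, 5, 6, 7, 8, 9}.
  The only value from 1–9 not eliminated is 4, so R5C8 = 4.
For R5C7:
  Consider where 3 can go in column 7.
  R1C7 is out (row 1 already has a 3).
  R7C7 is out (box 9 already has a 3).
  So the only cell in column 7 that can hold 3 is R5C7.
  So R5C7 = 3.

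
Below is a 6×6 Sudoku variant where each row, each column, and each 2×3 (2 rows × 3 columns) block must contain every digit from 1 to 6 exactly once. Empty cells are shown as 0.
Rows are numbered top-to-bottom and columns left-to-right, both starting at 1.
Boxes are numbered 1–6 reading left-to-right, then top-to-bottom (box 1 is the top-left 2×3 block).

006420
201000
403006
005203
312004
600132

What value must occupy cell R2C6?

5

Row 2 already contains {1, 2}.
Column 6 already contains {2, 3, 4, 6}.
Its 2×3 block (box 2) already contains {2, 4}.
The only value from 1–6 not eliminated is 5, so R2C6 = 5.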